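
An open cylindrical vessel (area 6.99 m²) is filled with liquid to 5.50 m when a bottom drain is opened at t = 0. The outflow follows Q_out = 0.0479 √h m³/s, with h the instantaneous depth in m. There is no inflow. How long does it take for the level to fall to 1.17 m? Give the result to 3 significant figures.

Accumulation of liquid (constant cross-section A): A dh/dt = −0.0479 √h.
∫ h^(−1/2) dh = −(0.0479/A) ∫ dt, giving 2√h = 2√h₀ − (0.0479/A) t.
t = 2A(√h₀ − √h)/0.0479 = 2·6.99·(√5.50 − √1.17)/0.0479
  = 13.980 × (2.3452 − 1.0817) / 0.0479 = 368.78 s.

369 s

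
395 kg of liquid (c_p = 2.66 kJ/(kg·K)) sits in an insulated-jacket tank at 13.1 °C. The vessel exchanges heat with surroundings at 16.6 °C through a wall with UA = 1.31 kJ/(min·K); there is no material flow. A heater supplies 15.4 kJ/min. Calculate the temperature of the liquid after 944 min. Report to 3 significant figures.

23.7 °C

Heat balance on the well-mixed liquid: M c_p dT/dt = −UA(T − T_amb) + Q̇.
dT/dt = (T_ss − T)/τ with T_ss = T_amb + Q̇/UA = 16.6 + 15.4/1.31 = 28.356 °C, τ = M c_p/UA = 395·2.66/1.31 = 802.06 min.
Integrating: T(t) = T_ss + (T₀ − T_ss) e^(−t/τ).
T(944) = 28.356 + (-15.256)·0.30821 = 23.654 °C.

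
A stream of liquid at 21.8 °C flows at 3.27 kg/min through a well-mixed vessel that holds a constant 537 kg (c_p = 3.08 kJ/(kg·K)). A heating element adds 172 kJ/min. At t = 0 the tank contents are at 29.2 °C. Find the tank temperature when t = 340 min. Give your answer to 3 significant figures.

37.7 °C

M c_p dT/dt = ṁ c_p (T_in − T) + Q̇.
Rearrange: dT/dt = (T_ss − T)/τ with τ = M/ṁ = 164.22 min and T_ss = T_in + Q̇/(ṁ c_p) = 38.878 °C.
Integrating: T(t) = T_ss + (T₀ − T_ss) e^(−t/τ).
T(340) = 38.878 + (-9.6777)·e^(−340/164.22) = 38.878 + (-9.6777)·0.12614 = 37.657 °C.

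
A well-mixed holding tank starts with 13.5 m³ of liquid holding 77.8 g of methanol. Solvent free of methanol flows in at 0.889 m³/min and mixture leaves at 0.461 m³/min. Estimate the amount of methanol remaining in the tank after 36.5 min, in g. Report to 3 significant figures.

34.0 g

Let m(t) be the amount of methanol. Volume: V(t) = V₀ + (Q_in − Q_out) t = 13.5 + 0.42800 t; V(36.5) = 29.122 m³.
Species balance (pure solvent in): dm/dt = −Q_out · m/V(t).
Separate: dm/m = −Q_out dt/V(t) ⇒ ln(m/m₀) = −(Q_out/(Q_in−Q_out)) ln(V/V₀).
m = m₀ (V₀/V)^(Q_out/(Q_in−Q_out)) = 77.8 × (13.5/29.122)^(1.0771) = 33.990 g.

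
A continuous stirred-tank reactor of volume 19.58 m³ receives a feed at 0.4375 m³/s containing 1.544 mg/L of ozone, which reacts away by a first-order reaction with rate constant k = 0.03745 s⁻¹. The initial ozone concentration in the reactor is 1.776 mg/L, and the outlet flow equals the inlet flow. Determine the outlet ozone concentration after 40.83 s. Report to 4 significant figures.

V dC/dt = Q(C_in − C) − k V C.
dC/dt = (Q/V) C_in − (Q/V + k) C; effective rate a = Q/V + k = 0.0223442 + 0.03745 = 0.0597942 s⁻¹.
C_ss = Q C_in/(Q + kV) = 0.576970 mg/L; C(t) = C_ss + (C₀ − C_ss) e^(−a t).
C(40.83) = 0.576970 + (1.19903)·e^(−0.0597942·40.83) = 0.576970 + (1.19903)·0.0870391 = 0.681333 mg/L.

0.6813 mg/L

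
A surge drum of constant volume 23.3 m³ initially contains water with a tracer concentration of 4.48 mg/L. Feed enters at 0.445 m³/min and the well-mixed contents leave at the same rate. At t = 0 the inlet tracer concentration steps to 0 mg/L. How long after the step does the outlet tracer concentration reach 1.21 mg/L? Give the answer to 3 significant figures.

68.5 min

Accumulation = in − out for the solute gives V dC/dt = Q(C_in − C), so τ = V/Q = 52.360 min.
C(t) = C_in + (C₀ − C_in) e^(−t/τ). Set C = 1.21 and solve for t:
e^(−t/τ) = (C − C_in)/(C₀ − C_in) = (1.21 − 0)/(4.48 − 0) = 0.27009
t = −τ ln(…) = 52.360 × 1.3090 = 68.539 min.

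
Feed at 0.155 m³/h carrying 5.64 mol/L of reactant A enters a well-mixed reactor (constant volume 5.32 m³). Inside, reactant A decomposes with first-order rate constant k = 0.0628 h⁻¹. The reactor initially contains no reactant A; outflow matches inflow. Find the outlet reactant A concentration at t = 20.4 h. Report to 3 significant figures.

Species balance: V dC/dt = Q C_in − Q C − k V C.
dC/dt = (Q/V) C_in − (Q/V + k) C; effective rate a = Q/V + k = 0.029135 + 0.0628 = 0.091935 h⁻¹.
C_ss = Q C_in/(Q + kV) = 1.7874 mol/L; C(t) = C_ss + (C₀ − C_ss) e^(−a t).
C(20.4) = 1.7874 + (-1.7874)·e^(−0.091935·20.4) = 1.7874 + (-1.7874)·0.15328 = 1.5134 mol/L.

1.51 mol/L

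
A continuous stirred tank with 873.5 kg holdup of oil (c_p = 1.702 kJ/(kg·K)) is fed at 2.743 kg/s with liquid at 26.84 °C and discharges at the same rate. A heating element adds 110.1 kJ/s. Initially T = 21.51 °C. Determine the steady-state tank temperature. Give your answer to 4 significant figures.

50.42 °C

Unsteady energy balance on the tank contents: M c_p dT/dt = ṁ c_p (T_in − T) + 110.1.
At steady state dT/dt = 0 ⇒ T_ss = T_in + Q̇/(ṁ c_p) = 26.84 + 110.1/(2.743·1.702) = 50.4232 °C.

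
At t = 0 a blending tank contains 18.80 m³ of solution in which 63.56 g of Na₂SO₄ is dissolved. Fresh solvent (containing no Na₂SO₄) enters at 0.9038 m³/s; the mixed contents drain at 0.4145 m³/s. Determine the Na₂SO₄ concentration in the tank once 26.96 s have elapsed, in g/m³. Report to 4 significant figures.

Total volume: dV/dt = Q_in − Q_out = 0.489300 m³/s, so V(t) = 18.80 + 0.489300 t and V(26.96) = 31.9915 m³.
Species balance (pure solvent in): dm/dt = −Q_out · m/V(t).
Separate: dm/m = −Q_out dt/V(t) ⇒ ln(m/m₀) = −(Q_out/(Q_in−Q_out)) ln(V/V₀).
m = m₀ (V₀/V)^(Q_out/(Q_in−Q_out)) = 63.56 × (18.80/31.9915)^(0.847129) = 40.5136 g.
C = m/V = 40.5136/31.9915 = 1.26639 g/m³.

1.266 g/m³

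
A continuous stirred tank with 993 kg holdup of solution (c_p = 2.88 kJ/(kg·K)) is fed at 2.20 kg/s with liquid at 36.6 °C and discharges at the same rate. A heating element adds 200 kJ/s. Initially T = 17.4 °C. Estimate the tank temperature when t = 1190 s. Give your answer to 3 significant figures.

Heat balance on the well-mixed liquid: M c_p dT/dt = ṁ c_p (T_in − T) + 200.
Rearrange: dT/dt = (T_ss − T)/τ with τ = M/ṁ = 451.36 s and T_ss = T_in + Q̇/(ṁ c_p) = 68.166 °C.
T approaches T_ss exponentially: T(t) = T_ss + (T₀ − T_ss) e^(−t/τ).
T(1190) = 68.166 + (-50.766)·e^(−1190/451.36) = 68.166 + (-50.766)·0.071615 = 64.530 °C.

64.5 °C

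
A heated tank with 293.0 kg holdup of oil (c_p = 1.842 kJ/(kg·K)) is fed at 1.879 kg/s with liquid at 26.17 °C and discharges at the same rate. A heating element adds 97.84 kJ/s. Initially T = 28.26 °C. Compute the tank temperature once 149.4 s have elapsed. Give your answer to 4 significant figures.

44.40 °C

First-law balance (no shaft work): M c_p dT/dt = ṁ c_p (T_in − T) + 97.84.
τ = M/ṁ = 155.934 s; T_ss = T_in + Q̇/(ṁ c_p) = 26.17 + 97.84/(1.879·1.842) = 54.4383 °C.
T approaches T_ss exponentially: T(t) = T_ss + (T₀ − T_ss) e^(−t/τ).
T(149.4) = 54.4383 + (-26.1783)·e^(−149.4/155.934) = 54.4383 + (-26.1783)·0.383622 = 44.3957 °C.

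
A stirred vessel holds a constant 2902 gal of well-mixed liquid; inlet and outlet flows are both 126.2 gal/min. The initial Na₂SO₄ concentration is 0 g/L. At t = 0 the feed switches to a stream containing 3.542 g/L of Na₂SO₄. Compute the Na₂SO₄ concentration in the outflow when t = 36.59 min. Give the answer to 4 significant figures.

Species balance on the tank: V dC/dt = Q(C_in − C).
Rewrite as dC/dt + C/τ = C_in/τ, τ = V/Q = 22.9952 min.
This is linear first-order; C(t) = C_in + (C₀ − C_in) e^(−t/τ).
C(36.59) = 3.542 + (0 − 3.542)·e^(−36.59/22.9952) = 3.542 + (-3.54200)·0.203681 = 2.82056 g/L.

2.821 g/L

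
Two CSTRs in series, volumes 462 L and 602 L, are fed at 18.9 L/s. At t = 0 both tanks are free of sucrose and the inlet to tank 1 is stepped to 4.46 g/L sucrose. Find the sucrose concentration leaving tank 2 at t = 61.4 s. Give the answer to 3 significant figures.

Time constants: τᵢ = Vᵢ/Q for each well-mixed tank.
τ₁ = 462/18.9 = 24.444 s; τ₂ = 602/18.9 = 31.852 s.
Solving the cascade with C₁(0)=C₂(0)=0 gives C₂(t) = C_in[1 − (τ₁ e^(−t/τ₁) − τ₂ e^(−t/τ₂))/(τ₁ − τ₂)].
At t = 61.4: e^(−t/τ₁) = 0.081121, e^(−t/τ₂) = 0.14549.
C₂ = 4.46·[1 − (24.444·0.081121 − 31.852·0.14549)/(-7.4074)] = 4.46·0.64211 = 2.8638 g/L.

2.86 g/L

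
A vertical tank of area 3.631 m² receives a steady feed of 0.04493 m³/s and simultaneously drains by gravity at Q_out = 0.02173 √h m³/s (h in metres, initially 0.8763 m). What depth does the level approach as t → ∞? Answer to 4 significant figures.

Unsteady balance on liquid volume: A dh/dt = Q_in − 0.02173 √h. At steady state dh/dt = 0:
Q_in = 0.02173 √h_ss ⇒ √h_ss = 0.04493/0.02173 = 2.06765.
h_ss = 2.06765² = 4.27517 m. (Since h₀ = 0.8763 m < h_ss, the level will rise toward this value.)

4.275 m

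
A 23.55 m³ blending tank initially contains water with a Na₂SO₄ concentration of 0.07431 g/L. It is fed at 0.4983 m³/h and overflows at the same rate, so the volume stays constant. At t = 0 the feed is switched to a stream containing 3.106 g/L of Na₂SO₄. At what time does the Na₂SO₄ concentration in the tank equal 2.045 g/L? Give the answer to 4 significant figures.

49.62 h

Species balance on the tank: V dC/dt = Q(C_in − C), so τ = V/Q = 47.2607 h.
C(t) = C_in + (C₀ − C_in) e^(−t/τ). Set C = 2.045 and solve for t:
e^(−t/τ) = (C − C_in)/(C₀ − C_in) = (2.045 − 3.106)/(0.07431 − 3.106) = 0.349970
t = −τ ln(…) = 47.2607 × 1.04991 = 49.6194 h.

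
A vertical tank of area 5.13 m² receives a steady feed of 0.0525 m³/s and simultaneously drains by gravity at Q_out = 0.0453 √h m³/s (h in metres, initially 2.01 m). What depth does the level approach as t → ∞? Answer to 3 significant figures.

1.34 m

A dh/dt = Q_in − 0.0453 √h. Steady state requires inflow = outflow:
Q_in = 0.0453 √h_ss ⇒ √h_ss = 0.0525/0.0453 = 1.1589.
h_ss = 1.1589² = 1.3431 m. (Since h₀ = 2.01 m > h_ss, the level will fall toward this value.)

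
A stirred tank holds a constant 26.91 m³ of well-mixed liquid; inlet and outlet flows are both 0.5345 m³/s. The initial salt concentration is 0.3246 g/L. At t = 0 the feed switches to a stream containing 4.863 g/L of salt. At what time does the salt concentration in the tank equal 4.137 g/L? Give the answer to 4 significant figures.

92.27 s

Species balance: V dC/dt = Q(C_in − C) ⇒ τ = V/Q = 50.3461 s.
C(t) = C_in + (C₀ − C_in) e^(−t/τ). Set C = 4.137 and solve for t:
e^(−t/τ) = (C − C_in)/(C₀ − C_in) = (4.137 − 4.863)/(0.3246 − 4.863) = 0.159968
t = −τ ln(…) = 50.3461 × 1.83278 = 92.2733 s.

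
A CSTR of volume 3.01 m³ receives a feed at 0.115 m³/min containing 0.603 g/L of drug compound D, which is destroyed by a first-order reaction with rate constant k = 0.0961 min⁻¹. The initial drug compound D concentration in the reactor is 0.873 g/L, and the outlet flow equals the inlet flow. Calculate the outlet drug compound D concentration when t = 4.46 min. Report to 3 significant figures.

V dC/dt = Q(C_in − C) − k V C.
This is linear with rate a = Q/V + k = 0.13431 min⁻¹.
C_ss = Q C_in/(Q + kV) = 0.17154 g/L; C(t) = C_ss + (C₀ − C_ss) e^(−a t).
C(4.46) = 0.17154 + (0.70146)·e^(−0.13431·4.46) = 0.17154 + (0.70146)·0.54936 = 0.55689 g/L.

0.557 g/L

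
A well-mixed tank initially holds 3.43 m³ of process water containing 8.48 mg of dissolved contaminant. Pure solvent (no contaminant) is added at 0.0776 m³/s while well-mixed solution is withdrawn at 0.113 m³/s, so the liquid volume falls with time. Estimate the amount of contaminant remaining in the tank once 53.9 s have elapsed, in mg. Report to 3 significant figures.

Let m(t) be the amount of contaminant. Volume: V(t) = V₀ + (Q_in − Q_out) t = 3.43 − 0.035400 t; V(53.9) = 1.5219 m³.
Solute balance: dm/dt = 0 − Q_out C = −Q_out m/V(t).
Separate: dm/m = −Q_out dt/V(t) ⇒ ln(m/m₀) = −(Q_out/(Q_in−Q_out)) ln(V/V₀).
m = m₀ (V₀/V)^(Q_out/(Q_in−Q_out)) = 8.48 × (3.43/1.5219)^(-3.1921) = 0.63375 mg.

0.634 mg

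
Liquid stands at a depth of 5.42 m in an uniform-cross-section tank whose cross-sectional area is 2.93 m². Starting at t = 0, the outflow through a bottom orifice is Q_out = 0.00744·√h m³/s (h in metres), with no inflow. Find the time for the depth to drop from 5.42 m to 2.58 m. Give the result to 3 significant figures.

A dh/dt = −Q_out = −0.00744 √h.
∫ h^(−1/2) dh = −(0.00744/A) ∫ dt, giving 2√h = 2√h₀ − (0.00744/A) t.
t = 2A(√h₀ − √h)/0.00744 = 2·2.93·(√5.42 − √2.58)/0.00744
  = 5.8600 × (2.3281 − 1.6062) / 0.00744 = 568.56 s.

569 s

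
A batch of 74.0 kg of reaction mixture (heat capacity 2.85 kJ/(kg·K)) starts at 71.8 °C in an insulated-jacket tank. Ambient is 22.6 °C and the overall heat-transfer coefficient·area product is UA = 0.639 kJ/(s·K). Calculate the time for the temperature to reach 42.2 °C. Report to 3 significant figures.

304 s

M c_p dT/dt = −UA(T − T_amb).
τ = M c_p/UA = 330.05 s; T_ss = T_amb = 22.600 °C.
T(t) = T_ss + (T₀ − T_ss)e^(−t/τ); set T = 42.2:
t = −τ ln[(T − T_ss)/(T₀ − T_ss)] = −330.05 · ln(0.39837) = 303.76 s.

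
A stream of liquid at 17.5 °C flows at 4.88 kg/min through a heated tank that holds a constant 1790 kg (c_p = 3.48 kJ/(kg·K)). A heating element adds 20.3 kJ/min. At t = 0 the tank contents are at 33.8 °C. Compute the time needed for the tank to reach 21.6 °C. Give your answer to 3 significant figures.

605 min

First-law balance (no shaft work): M c_p dT/dt = ṁ c_p (T_in − T) + 20.3.
τ = M/ṁ = 366.80 min; T_ss = T_in + Q̇/(ṁ c_p) = 18.695 °C.
T(t) = T_ss + (T₀ − T_ss) e^(−t/τ). Set T = 21.6:
e^(−t/τ) = (21.6 − 18.695)/(33.8 − 18.695) = 0.19230
t = −366.80 · ln(0.19230) = 604.75 min.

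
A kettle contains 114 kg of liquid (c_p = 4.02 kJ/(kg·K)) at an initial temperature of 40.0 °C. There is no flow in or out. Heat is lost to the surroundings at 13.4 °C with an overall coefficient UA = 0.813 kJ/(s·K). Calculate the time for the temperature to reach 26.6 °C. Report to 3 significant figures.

M c_p dT/dt = −UA(T − T_amb).
τ = M c_p/UA = 563.69 s; T_ss = T_amb = 13.400 °C.
T(t) = T_ss + (T₀ − T_ss)e^(−t/τ); set T = 26.6:
t = −τ ln[(T − T_ss)/(T₀ − T_ss)] = −563.69 · ln(0.49624) = 394.97 s.

395 s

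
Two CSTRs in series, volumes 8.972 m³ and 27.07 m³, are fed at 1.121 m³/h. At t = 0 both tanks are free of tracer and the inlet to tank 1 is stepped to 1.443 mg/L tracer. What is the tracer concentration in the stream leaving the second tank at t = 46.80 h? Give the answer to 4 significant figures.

1.134 mg/L

Species balance on tank i: dCᵢ/dt = (Cᵢ₋₁ − Cᵢ)/τᵢ with τᵢ = Vᵢ/Q.
τ₁ = 8.972/1.121 = 8.00357 h; τ₂ = 27.07/1.121 = 24.1481 h.
Solving the cascade with C₁(0)=C₂(0)=0 gives C₂(t) = C_in[1 − (τ₁ e^(−t/τ₁) − τ₂ e^(−t/τ₂))/(τ₁ − τ₂)].
At t = 46.80: e^(−t/τ₁) = 0.00288742, e^(−t/τ₂) = 0.143986.
C₂ = 1.443·[1 − (8.00357·0.00288742 − 24.1481·0.143986)/(-16.1445)] = 1.443·0.786066 = 1.13429 mg/L.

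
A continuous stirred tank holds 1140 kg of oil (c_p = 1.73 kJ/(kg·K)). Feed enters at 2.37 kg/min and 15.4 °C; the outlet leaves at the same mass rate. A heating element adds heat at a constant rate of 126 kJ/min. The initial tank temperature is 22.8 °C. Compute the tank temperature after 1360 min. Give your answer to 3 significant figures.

44.8 °C

Energy balance: M c_p dT/dt = ṁ c_p (T_in − T) + 126.
Rearrange: dT/dt = (T_ss − T)/τ with τ = M/ṁ = 481.01 min and T_ss = T_in + Q̇/(ṁ c_p) = 46.131 °C.
T approaches T_ss exponentially: T(t) = T_ss + (T₀ − T_ss) e^(−t/τ).
T(1360) = 46.131 + (-23.331)·e^(−1360/481.01) = 46.131 + (-23.331)·0.059168 = 44.751 °C.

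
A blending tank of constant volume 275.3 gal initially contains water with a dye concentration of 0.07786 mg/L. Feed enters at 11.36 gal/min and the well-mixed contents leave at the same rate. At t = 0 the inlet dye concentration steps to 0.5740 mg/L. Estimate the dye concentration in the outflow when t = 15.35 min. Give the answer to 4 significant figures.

Accumulation = in − out for the solute gives V dC/dt = Q(C_in − C).
Time constant τ = V/Q = 275.3/11.36 = 24.2342 min.
C approaches C_in exponentially: C(t) = C_in + (C₀ − C_in) e^(−t/τ).
C(15.35) = 0.5740 + (0.07786 − 0.5740)·e^(−15.35/24.2342) = 0.5740 + (-0.496140)·0.530782 = 0.310658 mg/L.

0.3107 mg/L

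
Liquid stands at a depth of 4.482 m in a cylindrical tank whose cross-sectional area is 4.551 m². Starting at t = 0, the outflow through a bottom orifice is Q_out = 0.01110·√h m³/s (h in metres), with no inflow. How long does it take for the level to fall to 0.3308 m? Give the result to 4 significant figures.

A dh/dt = −Q_out = −0.01110 √h.
Separate and integrate: 2(√h − √h₀) = −(0.01110/A) t.
t = 2A(√h₀ − √h)/0.01110 = 2·4.551·(√4.482 − √0.3308)/0.01110
  = 9.10200 × (2.11707 − 0.575152) / 0.01110 = 1264.38 s.

1264 s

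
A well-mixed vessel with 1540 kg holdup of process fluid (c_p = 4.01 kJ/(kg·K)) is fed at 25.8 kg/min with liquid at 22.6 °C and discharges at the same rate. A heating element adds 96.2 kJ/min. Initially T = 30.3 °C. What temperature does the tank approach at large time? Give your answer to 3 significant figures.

23.5 °C

M c_p dT/dt = ṁ c_p (T_in − T) + Q̇.
At steady state dT/dt = 0 ⇒ T_ss = T_in + Q̇/(ṁ c_p) = 22.6 + 96.2/(25.8·4.01) = 23.530 °C.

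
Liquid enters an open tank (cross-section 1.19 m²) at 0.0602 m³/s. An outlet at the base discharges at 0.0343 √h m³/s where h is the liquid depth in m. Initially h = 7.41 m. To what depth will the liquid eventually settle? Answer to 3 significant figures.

Level balance: A dh/dt = 0.0602 − 0.0343 √h. Setting dh/dt = 0:
Q_in = 0.0343 √h_ss ⇒ √h_ss = 0.0602/0.0343 = 1.7551.
h_ss = 1.7551² = 3.0804 m. (Since h₀ = 7.41 m > h_ss, the level will fall toward this value.)

3.08 m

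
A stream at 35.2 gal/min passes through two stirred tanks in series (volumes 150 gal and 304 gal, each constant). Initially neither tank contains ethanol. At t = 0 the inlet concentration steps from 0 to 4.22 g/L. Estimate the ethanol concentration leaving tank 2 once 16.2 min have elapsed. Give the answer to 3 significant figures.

Species balance on tank i: dCᵢ/dt = (Cᵢ₋₁ − Cᵢ)/τᵢ with τᵢ = Vᵢ/Q.
τ₁ = 150/35.2 = 4.2614 min; τ₂ = 304/35.2 = 8.6364 min.
Tank 1: C₁ = C_in(1 − e^(−t/τ₁)). Tank 2 (τ₁ ≠ τ₂): C₂ = C_in[1 − (τ₁ e^(−t/τ₁) − τ₂ e^(−t/τ₂))/(τ₁ − τ₂)].
At t = 16.2: e^(−t/τ₁) = 0.022335, e^(−t/τ₂) = 0.15323.
C₂ = 4.22·[1 − (4.2614·0.022335 − 8.6364·0.15323)/(-4.3750)] = 4.22·0.71927 = 3.0353 g/L.

3.04 g/L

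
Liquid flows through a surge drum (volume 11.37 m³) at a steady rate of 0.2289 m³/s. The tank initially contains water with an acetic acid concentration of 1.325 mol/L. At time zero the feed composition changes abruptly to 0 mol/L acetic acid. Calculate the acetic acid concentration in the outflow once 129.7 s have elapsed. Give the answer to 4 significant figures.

0.09733 mol/L

Species balance on the tank: V dC/dt = Q(C_in − C).
So dC/dt = (C_in − C)/τ with τ = V/Q = 11.37/0.2289 = 49.6723 s.
Integrating: C(t) = C_in + (C₀ − C_in) e^(−t/τ).
C(129.7) = 0 + (1.325 − 0)·e^(−129.7/49.6723) = 0 + (1.32500)·0.0734529 = 0.0973251 mol/L.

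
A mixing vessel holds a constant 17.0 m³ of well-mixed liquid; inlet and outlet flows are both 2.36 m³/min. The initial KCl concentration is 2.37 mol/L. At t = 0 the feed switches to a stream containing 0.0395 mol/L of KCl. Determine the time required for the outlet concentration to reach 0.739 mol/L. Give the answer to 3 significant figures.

8.67 min

Unsteady species balance (constant V, well mixed): V dC/dt = Q(C_in − C), so τ = V/Q = 7.2034 min.
C(t) = C_in + (C₀ − C_in) e^(−t/τ). Set C = 0.739 and solve for t:
e^(−t/τ) = (C − C_in)/(C₀ − C_in) = (0.739 − 0.0395)/(2.37 − 0.0395) = 0.30015
t = −τ ln(…) = 7.2034 × 1.2035 = 8.6691 min.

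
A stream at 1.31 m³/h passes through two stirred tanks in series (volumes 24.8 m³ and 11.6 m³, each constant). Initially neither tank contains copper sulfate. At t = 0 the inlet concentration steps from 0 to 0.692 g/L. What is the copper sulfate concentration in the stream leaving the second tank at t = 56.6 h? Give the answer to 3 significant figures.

Species balance on tank i: dCᵢ/dt = (Cᵢ₋₁ − Cᵢ)/τᵢ with τᵢ = Vᵢ/Q.
τ₁ = 24.8/1.31 = 18.931 h; τ₂ = 11.6/1.31 = 8.8550 h.
Tank 1: C₁ = C_in(1 − e^(−t/τ₁)). Tank 2 (τ₁ ≠ τ₂): C₂ = C_in[1 − (τ₁ e^(−t/τ₁) − τ₂ e^(−t/τ₂))/(τ₁ − τ₂)].
At t = 56.6: e^(−t/τ₁) = 0.050300, e^(−t/τ₂) = 0.0016751.
C₂ = 0.692·[1 − (18.931·0.050300 − 8.8550·0.0016751)/(10.076)] = 0.692·0.90697 = 0.62762 g/L.

0.628 g/L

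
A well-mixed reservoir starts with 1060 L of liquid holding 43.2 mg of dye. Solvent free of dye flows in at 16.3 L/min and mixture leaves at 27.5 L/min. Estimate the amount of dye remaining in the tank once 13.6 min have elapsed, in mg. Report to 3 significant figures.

Total volume: dV/dt = Q_in − Q_out = -11.200 L/min, so V(t) = 1060 − 11.200 t and V(13.6) = 907.68 L.
No dye enters, so dm/dt = −Q_out · (m/V).
dm/m = −Q_out dt/(V₀ − 11.200 t); integrating gives ln(m/m₀) = −(Q_out/(Q_in−Q_out)) ln(V/V₀).
m = m₀ (V₀/V)^(Q_out/(Q_in−Q_out)) = 43.2 × (1060/907.68)^(-2.4554) = 29.516 mg.

29.5 mg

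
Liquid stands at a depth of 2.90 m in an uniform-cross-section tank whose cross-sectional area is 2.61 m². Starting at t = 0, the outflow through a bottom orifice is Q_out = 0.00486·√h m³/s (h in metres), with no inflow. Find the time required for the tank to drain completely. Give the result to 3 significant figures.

1830 s

With no inflow, A dh/dt = −0.00486 √h.
∫ h^(−1/2) dh = −(0.00486/A) ∫ dt, giving 2√h = 2√h₀ − (0.00486/A) t.
Tank is empty when √h = 0: t_empty = 2A√h₀/0.00486.
t_empty = 2·2.61·√2.90/0.00486 = 5.2200·1.7029/0.00486 = 1829.1 s.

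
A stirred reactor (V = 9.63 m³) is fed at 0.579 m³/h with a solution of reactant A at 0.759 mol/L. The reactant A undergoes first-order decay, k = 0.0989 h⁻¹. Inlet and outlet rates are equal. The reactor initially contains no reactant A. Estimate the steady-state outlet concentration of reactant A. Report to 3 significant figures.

Accumulation = in − out − consumed: V dC/dt = Q C_in − Q C − k V C.
At steady state: 0 = Q C_in − (Q + kV) C_ss, so C_ss = Q C_in/(Q + kV).
C_ss = 0.579·0.759/(0.579 + 0.0989·9.63) = 0.43946/1.5314 = 0.28697 mol/L.

0.287 mol/L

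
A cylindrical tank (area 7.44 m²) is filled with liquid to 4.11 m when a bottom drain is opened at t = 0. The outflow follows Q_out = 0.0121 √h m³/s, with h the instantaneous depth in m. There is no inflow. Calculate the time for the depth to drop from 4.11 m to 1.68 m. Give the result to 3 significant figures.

With no inflow, A dh/dt = −0.0121 √h.
∫ h^(−1/2) dh = −(0.0121/A) ∫ dt, giving 2√h = 2√h₀ − (0.0121/A) t.
t = 2A(√h₀ − √h)/0.0121 = 2·7.44·(√4.11 − √1.68)/0.0121
  = 14.880 × (2.0273 − 1.2961) / 0.0121 = 899.15 s.

899 s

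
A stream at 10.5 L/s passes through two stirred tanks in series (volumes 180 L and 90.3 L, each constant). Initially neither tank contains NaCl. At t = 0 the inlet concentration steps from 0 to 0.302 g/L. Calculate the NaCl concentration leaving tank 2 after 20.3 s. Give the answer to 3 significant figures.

Time constants: τᵢ = Vᵢ/Q for each well-mixed tank.
τ₁ = 180/10.5 = 17.143 s; τ₂ = 90.3/10.5 = 8.6000 s.
Tank 1: C₁ = C_in(1 − e^(−t/τ₁)). Tank 2 (τ₁ ≠ τ₂): C₂ = C_in[1 − (τ₁ e^(−t/τ₁) − τ₂ e^(−t/τ₂))/(τ₁ − τ₂)].
At t = 20.3: e^(−t/τ₁) = 0.30600, e^(−t/τ₂) = 0.094376.
C₂ = 0.302·[1 − (17.143·0.30600 − 8.6000·0.094376)/(8.5429)] = 0.302·0.48096 = 0.14525 g/L.

0.145 g/L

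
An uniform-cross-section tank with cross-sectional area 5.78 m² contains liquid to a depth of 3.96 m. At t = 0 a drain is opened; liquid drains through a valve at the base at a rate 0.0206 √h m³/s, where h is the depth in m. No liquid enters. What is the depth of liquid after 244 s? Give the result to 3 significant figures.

2.42 m

With no inflow, A dh/dt = −0.0206 √h.
This is separable: 2 d(√h)/dt = −0.0206/A, so √h = √h₀ − (0.0206/(2A)) t.
√h = √3.96 − 0.0206·244/(2·5.78) = 1.9900 − 0.43481 = 1.5552.
h = 1.5552² = 2.4185 m.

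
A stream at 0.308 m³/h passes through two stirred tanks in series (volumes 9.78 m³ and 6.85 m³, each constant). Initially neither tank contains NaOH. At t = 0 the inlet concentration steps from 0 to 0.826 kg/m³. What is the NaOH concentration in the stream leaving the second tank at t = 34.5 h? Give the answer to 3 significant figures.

0.305 kg/m³

Each tank obeys Vᵢ dCᵢ/dt = Q(Cᵢ₋₁ − Cᵢ), so τᵢ = Vᵢ/Q.
τ₁ = 9.78/0.308 = 31.753 h; τ₂ = 6.85/0.308 = 22.240 h.
Solving the cascade with C₁(0)=C₂(0)=0 gives C₂(t) = C_in[1 − (τ₁ e^(−t/τ₁) − τ₂ e^(−t/τ₂))/(τ₁ − τ₂)].
At t = 34.5: e^(−t/τ₁) = 0.33739, e^(−t/τ₂) = 0.21198.
C₂ = 0.826·[1 − (31.753·0.33739 − 22.240·0.21198)/(9.5130)] = 0.826·0.36941 = 0.30513 kg/m³.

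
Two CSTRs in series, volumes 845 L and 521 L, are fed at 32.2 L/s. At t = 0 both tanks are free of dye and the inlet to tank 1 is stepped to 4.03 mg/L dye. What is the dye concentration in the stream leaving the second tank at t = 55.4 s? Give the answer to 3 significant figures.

2.97 mg/L

Time constants: τᵢ = Vᵢ/Q for each well-mixed tank.
τ₁ = 845/32.2 = 26.242 s; τ₂ = 521/32.2 = 16.180 s.
Tank 1: C₁ = C_in(1 − e^(−t/τ₁)). Tank 2 (τ₁ ≠ τ₂): C₂ = C_in[1 − (τ₁ e^(−t/τ₁) − τ₂ e^(−t/τ₂))/(τ₁ − τ₂)].
At t = 55.4: e^(−t/τ₁) = 0.12110, e^(−t/τ₂) = 0.032583.
C₂ = 4.03·[1 − (26.242·0.12110 − 16.180·0.032583)/(10.062)] = 4.03·0.73655 = 2.9683 mg/L.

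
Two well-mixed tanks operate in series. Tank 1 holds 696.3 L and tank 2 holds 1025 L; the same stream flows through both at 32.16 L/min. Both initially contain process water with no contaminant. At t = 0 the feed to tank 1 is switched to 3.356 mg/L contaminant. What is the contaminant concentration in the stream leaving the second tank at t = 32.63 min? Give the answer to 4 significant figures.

Each tank obeys Vᵢ dCᵢ/dt = Q(Cᵢ₋₁ − Cᵢ), so τᵢ = Vᵢ/Q.
τ₁ = 696.3/32.16 = 21.6511 min; τ₂ = 1025/32.16 = 31.8719 min.
Solving the cascade with C₁(0)=C₂(0)=0 gives C₂(t) = C_in[1 − (τ₁ e^(−t/τ₁) − τ₂ e^(−t/τ₂))/(τ₁ − τ₂)].
At t = 32.63: e^(−t/τ₁) = 0.221556, e^(−t/τ₂) = 0.359232.
C₂ = 3.356·[1 − (21.6511·0.221556 − 31.8719·0.359232)/(-10.2208)] = 3.356·0.349121 = 1.17165 mg/L.

1.172 mg/L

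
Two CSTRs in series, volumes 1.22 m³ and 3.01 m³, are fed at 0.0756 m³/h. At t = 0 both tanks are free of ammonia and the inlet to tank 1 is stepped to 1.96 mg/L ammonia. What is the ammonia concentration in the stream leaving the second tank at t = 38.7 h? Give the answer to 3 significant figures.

Each tank obeys Vᵢ dCᵢ/dt = Q(Cᵢ₋₁ − Cᵢ), so τᵢ = Vᵢ/Q.
τ₁ = 1.22/0.0756 = 16.138 h; τ₂ = 3.01/0.0756 = 39.815 h.
Tank 1: C₁ = C_in(1 − e^(−t/τ₁)). Tank 2 (τ₁ ≠ τ₂): C₂ = C_in[1 − (τ₁ e^(−t/τ₁) − τ₂ e^(−t/τ₂))/(τ₁ − τ₂)].
At t = 38.7: e^(−t/τ₁) = 0.090888, e^(−t/τ₂) = 0.37833.
C₂ = 1.96·[1 − (16.138·0.090888 − 39.815·0.37833)/(-23.677)] = 1.96·0.42577 = 0.83450 mg/L.

0.835 mg/L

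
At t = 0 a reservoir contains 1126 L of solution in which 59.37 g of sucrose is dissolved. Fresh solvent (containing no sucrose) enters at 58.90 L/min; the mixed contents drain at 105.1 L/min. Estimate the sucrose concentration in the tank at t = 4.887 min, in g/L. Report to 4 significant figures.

Let m(t) be the amount of sucrose. Volume: V(t) = V₀ + (Q_in − Q_out) t = 1126 − 46.2000 t; V(4.887) = 900.221 L.
Solute balance: dm/dt = 0 − Q_out C = −Q_out m/V(t).
Separate: dm/m = −Q_out dt/V(t) ⇒ ln(m/m₀) = −(Q_out/(Q_in−Q_out)) ln(V/V₀).
m = m₀ (V₀/V)^(Q_out/(Q_in−Q_out)) = 59.37 × (1126/900.221)^(-2.27489) = 35.6838 g.
C = m/V = 35.6838/900.221 = 0.0396390 g/L.

0.03964 g/L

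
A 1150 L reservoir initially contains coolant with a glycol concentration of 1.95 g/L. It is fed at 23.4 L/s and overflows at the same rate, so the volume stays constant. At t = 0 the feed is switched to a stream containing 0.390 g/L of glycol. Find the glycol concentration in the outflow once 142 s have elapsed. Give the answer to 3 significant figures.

Unsteady species balance (constant V, well mixed): V dC/dt = Q(C_in − C).
So dC/dt = (C_in − C)/τ with τ = V/Q = 1150/23.4 = 49.145 s.
C approaches C_in exponentially: C(t) = C_in + (C₀ − C_in) e^(−t/τ).
C(142) = 0.390 + (1.95 − 0.390)·e^(−142/49.145) = 0.390 + (1.5600)·0.055610 = 0.47675 g/L.

0.477 g/L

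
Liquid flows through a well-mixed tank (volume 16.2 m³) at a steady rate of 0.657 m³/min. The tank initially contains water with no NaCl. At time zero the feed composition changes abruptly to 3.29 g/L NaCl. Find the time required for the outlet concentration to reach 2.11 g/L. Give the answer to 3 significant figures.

Transient balance on the dissolved component: V dC/dt = Q(C_in − C), so τ = V/Q = 24.658 min.
C(t) = C_in + (C₀ − C_in) e^(−t/τ). Set C = 2.11 and solve for t:
e^(−t/τ) = (C − C_in)/(C₀ − C_in) = (2.11 − 3.29)/(0 − 3.29) = 0.35866
t = −τ ln(…) = 24.658 × 1.0254 = 25.283 min.

25.3 min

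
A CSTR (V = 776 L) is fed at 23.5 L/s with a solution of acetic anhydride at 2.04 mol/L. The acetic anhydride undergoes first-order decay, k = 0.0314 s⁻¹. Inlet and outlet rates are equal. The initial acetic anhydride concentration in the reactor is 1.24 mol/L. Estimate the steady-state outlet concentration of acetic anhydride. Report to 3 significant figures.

1.00 mol/L

Accumulation = in − out − consumed: V dC/dt = Q C_in − Q C − k V C.
At steady state: 0 = Q C_in − (Q + kV) C_ss, so C_ss = Q C_in/(Q + kV).
C_ss = 23.5·2.04/(23.5 + 0.0314·776) = 47.940/47.866 = 1.0015 mol/L.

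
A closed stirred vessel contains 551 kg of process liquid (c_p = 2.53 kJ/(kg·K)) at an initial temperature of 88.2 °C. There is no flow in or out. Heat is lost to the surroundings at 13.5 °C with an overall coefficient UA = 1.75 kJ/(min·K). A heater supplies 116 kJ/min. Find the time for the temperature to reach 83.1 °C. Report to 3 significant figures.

742 min

Lumped-capacitance energy balance: M c_p dT/dt = UA(T_amb − T) + Q̇.
τ = M c_p/UA = 796.59 min; T_ss = T_amb + Q̇/UA = 13.5 + 116/1.75 = 79.786 °C.
T(t) = T_ss + (T₀ − T_ss)e^(−t/τ); set T = 83.1:
t = −τ ln[(T − T_ss)/(T₀ − T_ss)] = −796.59 · ln(0.39389) = 742.17 min.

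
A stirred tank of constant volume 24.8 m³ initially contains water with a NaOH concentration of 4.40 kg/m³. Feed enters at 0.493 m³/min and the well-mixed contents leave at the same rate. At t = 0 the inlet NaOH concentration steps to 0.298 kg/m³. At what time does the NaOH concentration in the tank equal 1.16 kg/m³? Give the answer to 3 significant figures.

Transient balance on the dissolved component: V dC/dt = Q(C_in − C), so τ = V/Q = 50.304 min.
C(t) = C_in + (C₀ − C_in) e^(−t/τ). Set C = 1.16 and solve for t:
e^(−t/τ) = (C − C_in)/(C₀ − C_in) = (1.16 − 0.298)/(4.40 − 0.298) = 0.21014
t = −τ ln(…) = 50.304 × 1.5600 = 78.473 min.

78.5 min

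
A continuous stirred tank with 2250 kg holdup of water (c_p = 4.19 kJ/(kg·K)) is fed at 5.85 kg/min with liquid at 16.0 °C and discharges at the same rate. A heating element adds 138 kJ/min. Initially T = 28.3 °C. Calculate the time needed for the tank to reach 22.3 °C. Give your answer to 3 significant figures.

M c_p dT/dt = ṁ c_p (T_in − T) + Q̇.
τ = M/ṁ = 384.62 min; T_ss = T_in + Q̇/(ṁ c_p) = 21.630 °C.
T(t) = T_ss + (T₀ − T_ss) e^(−t/τ). Set T = 22.3:
e^(−t/τ) = (22.3 − 21.630)/(28.3 − 21.630) = 0.10045
t = −384.62 · ln(0.10045) = 883.89 min.

884 min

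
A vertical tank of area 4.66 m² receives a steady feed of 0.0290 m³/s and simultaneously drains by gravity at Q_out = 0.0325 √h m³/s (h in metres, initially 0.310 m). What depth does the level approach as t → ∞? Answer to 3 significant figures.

0.796 m

Level balance: A dh/dt = 0.0290 − 0.0325 √h. Setting dh/dt = 0:
Q_in = 0.0325 √h_ss ⇒ √h_ss = 0.0290/0.0325 = 0.89231.
h_ss = 0.89231² = 0.79621 m. (Since h₀ = 0.310 m < h_ss, the level will rise toward this value.)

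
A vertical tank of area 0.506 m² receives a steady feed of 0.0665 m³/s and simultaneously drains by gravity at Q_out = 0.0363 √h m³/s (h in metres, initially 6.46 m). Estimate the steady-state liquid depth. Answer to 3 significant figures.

3.36 m

Level balance: A dh/dt = 0.0665 − 0.0363 √h. Setting dh/dt = 0:
Q_in = 0.0363 √h_ss ⇒ √h_ss = 0.0665/0.0363 = 1.8320.
h_ss = 1.8320² = 3.3561 m. (Since h₀ = 6.46 m > h_ss, the level will fall toward this value.)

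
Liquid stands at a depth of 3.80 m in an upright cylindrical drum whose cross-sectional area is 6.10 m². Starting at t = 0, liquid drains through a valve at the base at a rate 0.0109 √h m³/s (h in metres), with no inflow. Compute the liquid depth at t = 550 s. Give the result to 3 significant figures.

With no inflow, A dh/dt = −0.0109 √h.
This is separable: 2 d(√h)/dt = −0.0109/A, so √h = √h₀ − (0.0109/(2A)) t.
√h = √3.80 − 0.0109·550/(2·6.10) = 1.9494 − 0.49139 = 1.4580.
h = 1.4580² = 2.1257 m.

2.13 m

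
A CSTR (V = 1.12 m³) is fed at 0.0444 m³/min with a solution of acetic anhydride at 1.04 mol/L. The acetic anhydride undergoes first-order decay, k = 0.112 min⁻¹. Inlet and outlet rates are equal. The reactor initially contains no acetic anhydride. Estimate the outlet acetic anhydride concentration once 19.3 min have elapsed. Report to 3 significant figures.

0.257 mol/L

V dC/dt = Q(C_in − C) − k V C.
This is linear with rate a = Q/V + k = 0.15164 min⁻¹.
C_ss = Q C_in/(Q + kV) = 0.27188 mol/L; C(t) = C_ss + (C₀ − C_ss) e^(−a t).
C(19.3) = 0.27188 + (-0.27188)·e^(−0.15164·19.3) = 0.27188 + (-0.27188)·0.053573 = 0.25731 mol/L.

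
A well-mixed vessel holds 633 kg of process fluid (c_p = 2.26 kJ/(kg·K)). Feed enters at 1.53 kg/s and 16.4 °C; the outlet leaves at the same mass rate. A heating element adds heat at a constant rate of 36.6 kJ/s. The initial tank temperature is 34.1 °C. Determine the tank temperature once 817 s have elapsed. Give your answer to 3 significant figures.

Heat balance on the well-mixed liquid: M c_p dT/dt = ṁ c_p (T_in − T) + 36.6.
τ = M/ṁ = 413.73 s; T_ss = T_in + Q̇/(ṁ c_p) = 16.4 + 36.6/(1.53·2.26) = 26.985 °C.
T approaches T_ss exponentially: T(t) = T_ss + (T₀ − T_ss) e^(−t/τ).
T(817) = 26.985 + (7.1152)·e^(−817/413.73) = 26.985 + (7.1152)·0.13880 = 27.972 °C.

28.0 °C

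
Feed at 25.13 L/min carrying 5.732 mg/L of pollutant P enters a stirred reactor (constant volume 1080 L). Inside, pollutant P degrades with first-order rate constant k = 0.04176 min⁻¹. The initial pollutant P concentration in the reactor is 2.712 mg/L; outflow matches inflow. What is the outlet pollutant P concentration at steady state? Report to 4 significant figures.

2.051 mg/L

V dC/dt = Q(C_in − C) − k V C.
At steady state: 0 = Q C_in − (Q + kV) C_ss, so C_ss = Q C_in/(Q + kV).
C_ss = 25.13·5.732/(25.13 + 0.04176·1080) = 144.045/70.2308 = 2.05103 mg/L.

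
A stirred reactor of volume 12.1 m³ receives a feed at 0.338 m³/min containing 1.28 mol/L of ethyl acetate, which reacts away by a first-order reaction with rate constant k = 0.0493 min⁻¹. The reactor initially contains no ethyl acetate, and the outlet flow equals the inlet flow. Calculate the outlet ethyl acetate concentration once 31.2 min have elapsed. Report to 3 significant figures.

V dC/dt = Q(C_in − C) − k V C.
dC/dt = (Q/V) C_in − (Q/V + k) C; effective rate a = Q/V + k = 0.027934 + 0.0493 = 0.077234 min⁻¹.
C_ss = Q C_in/(Q + kV) = 0.46295 mol/L; C(t) = C_ss + (C₀ − C_ss) e^(−a t).
C(31.2) = 0.46295 + (-0.46295)·e^(−0.077234·31.2) = 0.46295 + (-0.46295)·0.089842 = 0.42136 mol/L.

0.421 mol/L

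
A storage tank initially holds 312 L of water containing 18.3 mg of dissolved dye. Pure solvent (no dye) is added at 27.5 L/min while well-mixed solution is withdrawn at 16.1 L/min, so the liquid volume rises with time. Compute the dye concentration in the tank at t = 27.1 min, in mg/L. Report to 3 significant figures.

0.0112 mg/L

Total volume: dV/dt = Q_in − Q_out = 11.400 L/min, so V(t) = 312 + 11.400 t and V(27.1) = 620.94 L.
Solute balance: dm/dt = 0 − Q_out C = −Q_out m/V(t).
Separate: dm/m = −Q_out dt/V(t) ⇒ ln(m/m₀) = −(Q_out/(Q_in−Q_out)) ln(V/V₀).
m = m₀ (V₀/V)^(Q_out/(Q_in−Q_out)) = 18.3 × (312/620.94)^(1.4123) = 6.9235 mg.
C = m/V = 6.9235/620.94 = 0.011150 mg/L.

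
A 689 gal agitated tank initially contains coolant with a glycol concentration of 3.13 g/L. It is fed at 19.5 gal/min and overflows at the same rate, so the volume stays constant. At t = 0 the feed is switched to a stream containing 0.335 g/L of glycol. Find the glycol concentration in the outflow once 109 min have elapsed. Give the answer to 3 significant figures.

Transient balance on the dissolved component: V dC/dt = Q(C_in − C).
Time constant τ = V/Q = 689/19.5 = 35.333 min.
Solution: C(t) = C_in + (C₀ − C_in) e^(−t/τ).
C(109) = 0.335 + (3.13 − 0.335)·e^(−109/35.333) = 0.335 + (2.7950)·0.045734 = 0.46283 g/L.

0.463 g/L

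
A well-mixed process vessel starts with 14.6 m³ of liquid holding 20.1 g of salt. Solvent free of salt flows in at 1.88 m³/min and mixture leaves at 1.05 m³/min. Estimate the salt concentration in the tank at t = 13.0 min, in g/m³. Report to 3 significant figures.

Total volume: dV/dt = Q_in − Q_out = 0.83000 m³/min, so V(t) = 14.6 + 0.83000 t and V(13.0) = 25.390 m³.
Solute balance: dm/dt = 0 − Q_out C = −Q_out m/V(t).
Separate: dm/m = −Q_out dt/V(t) ⇒ ln(m/m₀) = −(Q_out/(Q_in−Q_out)) ln(V/V₀).
m = m₀ (V₀/V)^(Q_out/(Q_in−Q_out)) = 20.1 × (14.6/25.390)^(1.2651) = 9.9814 g.
C = m/V = 9.9814/25.390 = 0.39312 g/m³.

0.393 g/m³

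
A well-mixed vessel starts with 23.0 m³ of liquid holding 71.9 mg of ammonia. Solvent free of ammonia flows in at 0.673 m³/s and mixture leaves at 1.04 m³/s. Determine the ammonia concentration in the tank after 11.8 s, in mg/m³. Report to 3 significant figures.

Let m(t) be the amount of ammonia. Volume: V(t) = V₀ + (Q_in − Q_out) t = 23.0 − 0.36700 t; V(11.8) = 18.669 m³.
Solute balance: dm/dt = 0 − Q_out C = −Q_out m/V(t).
dm/m = −Q_out dt/(V₀ − 0.36700 t); integrating gives ln(m/m₀) = −(Q_out/(Q_in−Q_out)) ln(V/V₀).
m = m₀ (V₀/V)^(Q_out/(Q_in−Q_out)) = 71.9 × (23.0/18.669)^(-2.8338) = 39.810 mg.
C = m/V = 39.810/18.669 = 2.1324 mg/m³.

2.13 mg/m³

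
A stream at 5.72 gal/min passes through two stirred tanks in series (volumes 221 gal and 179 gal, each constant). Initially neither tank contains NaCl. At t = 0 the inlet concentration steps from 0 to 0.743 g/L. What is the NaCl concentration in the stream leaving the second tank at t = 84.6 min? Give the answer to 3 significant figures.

Species balance on tank i: dCᵢ/dt = (Cᵢ₋₁ − Cᵢ)/τᵢ with τᵢ = Vᵢ/Q.
τ₁ = 221/5.72 = 38.636 min; τ₂ = 179/5.72 = 31.294 min.
Tank 1: C₁ = C_in(1 − e^(−t/τ₁)). Tank 2 (τ₁ ≠ τ₂): C₂ = C_in[1 − (τ₁ e^(−t/τ₁) − τ₂ e^(−t/τ₂))/(τ₁ − τ₂)].
At t = 84.6: e^(−t/τ₁) = 0.11196, e^(−t/τ₂) = 0.066976.
C₂ = 0.743·[1 − (38.636·0.11196 − 31.294·0.066976)/(7.3427)] = 0.743·0.69634 = 0.51738 g/L.

0.517 g/L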